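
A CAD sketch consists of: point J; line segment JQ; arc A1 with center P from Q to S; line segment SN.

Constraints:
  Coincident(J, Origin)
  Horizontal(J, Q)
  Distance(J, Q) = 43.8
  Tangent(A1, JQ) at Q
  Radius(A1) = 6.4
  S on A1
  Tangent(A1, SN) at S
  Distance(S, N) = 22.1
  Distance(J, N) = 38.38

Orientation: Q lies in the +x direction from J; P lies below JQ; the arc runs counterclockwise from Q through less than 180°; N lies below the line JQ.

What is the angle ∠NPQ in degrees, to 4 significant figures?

141.8°

Checks: |PS| = 6.400 ✓; ∠(PS, SN) = 90.00° ✓; |SN| = 22.10 ✓; |JN| = 38.38 ✓.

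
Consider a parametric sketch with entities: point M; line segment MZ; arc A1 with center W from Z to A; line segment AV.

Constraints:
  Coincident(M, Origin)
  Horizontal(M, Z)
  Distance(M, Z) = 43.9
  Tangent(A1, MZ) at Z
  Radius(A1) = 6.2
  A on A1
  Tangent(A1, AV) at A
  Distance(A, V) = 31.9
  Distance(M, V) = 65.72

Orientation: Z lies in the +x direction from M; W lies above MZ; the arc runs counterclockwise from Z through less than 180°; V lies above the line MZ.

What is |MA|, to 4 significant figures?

50.33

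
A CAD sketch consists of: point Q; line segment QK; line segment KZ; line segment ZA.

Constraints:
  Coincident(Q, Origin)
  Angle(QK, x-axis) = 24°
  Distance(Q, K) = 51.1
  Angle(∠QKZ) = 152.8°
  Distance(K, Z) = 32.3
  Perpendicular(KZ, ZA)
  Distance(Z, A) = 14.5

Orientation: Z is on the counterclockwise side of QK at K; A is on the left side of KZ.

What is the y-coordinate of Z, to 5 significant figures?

45.957

Q is at the origin; QK runs at 24.0° with length 51.1, so K = 51.1·(cos 24.0°, sin 24.0°) = (46.682, 20.784). ∠QKZ = 152.8°, so KZ runs at 24.0° + (180° − 152.8°) = 51.200° from the x-axis; with |KZ| = 32.3, Z = K + 32.3·(cos 51.200°, sin 51.200°) = (66.921, 45.957). So Z.y = 45.957.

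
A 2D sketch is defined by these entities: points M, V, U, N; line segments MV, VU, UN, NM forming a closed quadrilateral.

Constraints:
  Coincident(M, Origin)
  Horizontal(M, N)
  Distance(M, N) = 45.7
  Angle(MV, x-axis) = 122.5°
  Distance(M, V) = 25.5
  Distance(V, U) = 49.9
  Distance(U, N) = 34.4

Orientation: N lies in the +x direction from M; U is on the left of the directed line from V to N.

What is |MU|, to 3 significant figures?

47.8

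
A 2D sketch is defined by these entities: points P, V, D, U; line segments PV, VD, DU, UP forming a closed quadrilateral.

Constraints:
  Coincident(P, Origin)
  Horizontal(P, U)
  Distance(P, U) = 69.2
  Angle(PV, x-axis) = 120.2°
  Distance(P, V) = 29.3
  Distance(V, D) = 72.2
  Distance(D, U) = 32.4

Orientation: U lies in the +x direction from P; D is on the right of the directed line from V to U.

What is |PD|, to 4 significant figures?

46.47

Checks: |PU| = 69.20 ✓; |PV| = 29.30 ✓; |VD| = 72.20 ✓; |DU| = 32.40 ✓.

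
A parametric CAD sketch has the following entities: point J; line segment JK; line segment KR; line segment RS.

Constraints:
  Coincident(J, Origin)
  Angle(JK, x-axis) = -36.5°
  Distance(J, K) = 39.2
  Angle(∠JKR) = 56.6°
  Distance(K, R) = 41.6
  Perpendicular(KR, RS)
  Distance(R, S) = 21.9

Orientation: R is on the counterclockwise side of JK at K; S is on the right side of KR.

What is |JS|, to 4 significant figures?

58.18

J is at the origin; JK runs at -36.5° with length 39.2, so K = 39.2·(cos -36.5°, sin -36.5°) = (31.51, -23.32). ∠JKR = 56.6°, so KR runs at -36.5° + (180° − 56.6°) = 86.90° from the x-axis; with |KR| = 41.6, R = K + 41.6·(cos 86.90°, sin 86.90°) = (33.76, 18.22). KR is perpendicular to RS; with |RS| = 21.9 on the right of KR, S = R + 21.9·(0.9985, -0.05408) = (55.63, 17.04). Then |JS| = |S − J| = 58.18.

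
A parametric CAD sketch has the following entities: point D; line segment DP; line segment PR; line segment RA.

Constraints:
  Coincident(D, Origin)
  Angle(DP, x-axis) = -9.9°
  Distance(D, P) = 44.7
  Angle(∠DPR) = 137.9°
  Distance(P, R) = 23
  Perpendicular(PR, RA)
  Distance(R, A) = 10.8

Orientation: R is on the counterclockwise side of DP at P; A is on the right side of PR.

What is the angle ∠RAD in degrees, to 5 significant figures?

54.026°

∠DPR = 137.9°, so PR runs at -9.9° + (180° − 137.9°) = 32.200° from the x-axis; with |PR| = 23.0, R = P + 23.0·(cos 32.200°, sin 32.200°) = (63.497, 4.5709). PR ⟂ RA; with |RA| = 10.8 on the right of PR, A = R + 10.8·(0.53288, -0.84619) = (69.252, -4.5680). Then cos ∠RAD = AR·AD / (|AR||AD|), giving 54.026°.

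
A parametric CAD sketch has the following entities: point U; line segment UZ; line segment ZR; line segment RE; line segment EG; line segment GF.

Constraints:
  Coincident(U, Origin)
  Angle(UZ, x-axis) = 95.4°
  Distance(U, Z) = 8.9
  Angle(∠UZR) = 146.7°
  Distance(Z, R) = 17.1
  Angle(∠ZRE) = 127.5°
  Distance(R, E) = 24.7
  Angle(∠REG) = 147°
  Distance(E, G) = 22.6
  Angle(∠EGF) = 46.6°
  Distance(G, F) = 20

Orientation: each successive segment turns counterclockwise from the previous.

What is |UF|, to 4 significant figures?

35.69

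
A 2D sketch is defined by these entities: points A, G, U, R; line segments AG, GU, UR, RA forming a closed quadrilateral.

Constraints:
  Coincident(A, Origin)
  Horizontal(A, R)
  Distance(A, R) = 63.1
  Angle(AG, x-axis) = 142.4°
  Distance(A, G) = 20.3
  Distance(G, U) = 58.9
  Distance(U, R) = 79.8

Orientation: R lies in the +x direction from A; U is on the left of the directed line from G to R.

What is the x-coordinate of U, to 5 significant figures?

14.085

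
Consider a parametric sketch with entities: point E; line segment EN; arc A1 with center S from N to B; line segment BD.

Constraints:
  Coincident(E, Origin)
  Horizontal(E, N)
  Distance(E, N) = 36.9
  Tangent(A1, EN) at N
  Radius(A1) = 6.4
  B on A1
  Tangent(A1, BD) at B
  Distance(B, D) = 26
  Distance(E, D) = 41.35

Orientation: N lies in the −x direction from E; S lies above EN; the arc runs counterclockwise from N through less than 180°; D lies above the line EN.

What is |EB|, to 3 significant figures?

31.1

Checks: |EN| = 36.90 ✓; |SB| = 6.400 ✓; ∠(SB, BD) = 90.00° ✓; |BD| = 26.00 ✓; |ED| = 41.35 ✓.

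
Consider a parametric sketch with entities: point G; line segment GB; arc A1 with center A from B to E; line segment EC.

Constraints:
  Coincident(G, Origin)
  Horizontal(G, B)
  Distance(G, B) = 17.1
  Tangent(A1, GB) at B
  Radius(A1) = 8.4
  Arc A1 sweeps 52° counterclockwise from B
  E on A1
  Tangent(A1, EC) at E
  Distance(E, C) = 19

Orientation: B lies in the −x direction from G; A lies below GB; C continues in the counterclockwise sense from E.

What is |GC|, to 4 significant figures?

39.82

G is at the origin; GB is horizontal with |GB| = 17.1 and B on the −x side, so B = (-17.10, 0.000). The tangent condition forces AB to be normal to GB, so A = B + (0, -8.4) = (-17.10, -8.400). On A1, B sits at bearing 90° from A; a 52° counterclockwise sweep puts E at bearing 142°, so E = A + 8.4·(cos 142°, sin 142°) = (-23.72, -3.228). A1 meets EC tangentially, so AE is at right angles to EC, so EC runs along (−sin 142°, cos 142°); with |EC| = 19.0, C = (-35.42, -18.20). Then |GC| = |C − G| = 39.82.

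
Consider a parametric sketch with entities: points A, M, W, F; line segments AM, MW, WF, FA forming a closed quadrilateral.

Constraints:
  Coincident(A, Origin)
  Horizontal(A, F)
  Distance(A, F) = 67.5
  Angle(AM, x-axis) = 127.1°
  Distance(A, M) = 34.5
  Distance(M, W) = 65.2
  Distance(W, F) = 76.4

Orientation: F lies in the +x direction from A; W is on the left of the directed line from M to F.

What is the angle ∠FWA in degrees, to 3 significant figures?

53.3°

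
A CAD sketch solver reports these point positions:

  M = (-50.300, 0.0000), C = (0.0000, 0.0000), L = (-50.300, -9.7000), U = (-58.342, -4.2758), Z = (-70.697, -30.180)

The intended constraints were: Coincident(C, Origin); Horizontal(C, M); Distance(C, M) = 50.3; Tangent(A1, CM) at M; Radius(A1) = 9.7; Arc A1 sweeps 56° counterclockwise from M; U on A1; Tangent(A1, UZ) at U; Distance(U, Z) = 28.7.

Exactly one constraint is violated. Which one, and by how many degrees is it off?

Tangent(A1, UZ) at U — off by 8.50°.

C = (0.00, 0.00) ✓; C.y = 0.00, M.y = 0.00 ✓; |CM| = 50.30 ✓; ∠(LM, MC) = 90.00° ✓; |LM| = 9.700 ✓; bearing(L→U) − bearing(L→M) = 56.00° ✓; |LU| = 9.700 ✓; ∠(LU, UZ) = 81.50° ✗; |UZ| = 28.70 ✓.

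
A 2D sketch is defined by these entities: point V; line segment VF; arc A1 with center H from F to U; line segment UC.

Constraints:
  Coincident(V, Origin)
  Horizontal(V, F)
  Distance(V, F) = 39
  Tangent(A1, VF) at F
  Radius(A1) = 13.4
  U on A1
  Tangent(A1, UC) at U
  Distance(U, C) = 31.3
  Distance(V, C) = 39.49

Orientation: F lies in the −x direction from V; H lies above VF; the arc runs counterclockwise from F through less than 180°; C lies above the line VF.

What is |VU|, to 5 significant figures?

27.897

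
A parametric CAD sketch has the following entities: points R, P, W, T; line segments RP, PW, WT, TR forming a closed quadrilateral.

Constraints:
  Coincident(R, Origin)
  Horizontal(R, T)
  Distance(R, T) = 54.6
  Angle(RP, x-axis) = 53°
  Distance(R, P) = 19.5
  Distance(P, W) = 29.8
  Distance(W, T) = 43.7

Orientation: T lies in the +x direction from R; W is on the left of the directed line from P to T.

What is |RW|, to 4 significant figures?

49.24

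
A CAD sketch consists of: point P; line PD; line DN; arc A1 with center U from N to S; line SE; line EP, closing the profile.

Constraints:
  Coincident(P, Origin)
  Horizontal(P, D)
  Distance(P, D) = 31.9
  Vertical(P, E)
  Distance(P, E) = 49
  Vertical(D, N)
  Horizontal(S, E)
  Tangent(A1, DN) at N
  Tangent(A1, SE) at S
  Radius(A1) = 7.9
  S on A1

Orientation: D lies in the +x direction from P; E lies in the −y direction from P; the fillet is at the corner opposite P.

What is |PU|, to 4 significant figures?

47.59

P is at the origin; P and D share the same y with |PD| = 31.9 and D on the +x side, so D = (31.90, 0.000). P and E share the same x with |PE| = 49.0 and E on the −y side, so E = (0.000, -49.00). The virtual corner opposite P is at (31.90, -49.00). Since A1 is tangent to DN there, UN ⟂ DN and since A1 is tangent to SE there, US ⟂ SE, with radius 7.9, so the center U sits 7.9 in from both sides at U = (24.00, -41.10). Then |PU| = |U − P| = 47.59.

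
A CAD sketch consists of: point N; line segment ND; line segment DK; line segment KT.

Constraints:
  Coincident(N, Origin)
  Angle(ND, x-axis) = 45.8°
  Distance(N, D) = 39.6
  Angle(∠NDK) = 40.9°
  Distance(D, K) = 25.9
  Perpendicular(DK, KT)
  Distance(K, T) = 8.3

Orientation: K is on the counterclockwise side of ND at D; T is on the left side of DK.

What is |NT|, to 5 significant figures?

18.083

N is at the origin; ND runs at 45.8° with length 39.6, so D = 39.6·(cos 45.8°, sin 45.8°) = (27.608, 28.390). ∠NDK = 40.9°, so DK runs at 45.8° + (180° − 40.9°) = 184.90° from the x-axis; with |DK| = 25.9, K = D + 25.9·(cos 184.90°, sin 184.90°) = (1.8024, 26.177). DK is perpendicular to KT; with |KT| = 8.3 on the left of DK, T = K + 8.3·(0.085417, -0.99635) = (2.5114, 17.908). Then |NT| = |T − N| = 18.083.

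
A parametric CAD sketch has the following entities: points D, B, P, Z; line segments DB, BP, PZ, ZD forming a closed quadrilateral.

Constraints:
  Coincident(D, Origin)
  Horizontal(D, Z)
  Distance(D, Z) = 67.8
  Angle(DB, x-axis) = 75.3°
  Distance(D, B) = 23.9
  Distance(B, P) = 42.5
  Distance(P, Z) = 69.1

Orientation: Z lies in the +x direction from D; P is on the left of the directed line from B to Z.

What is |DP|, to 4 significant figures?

65.47

Checks: |BP| = 42.50 ✓; |PZ| = 69.10 ✓.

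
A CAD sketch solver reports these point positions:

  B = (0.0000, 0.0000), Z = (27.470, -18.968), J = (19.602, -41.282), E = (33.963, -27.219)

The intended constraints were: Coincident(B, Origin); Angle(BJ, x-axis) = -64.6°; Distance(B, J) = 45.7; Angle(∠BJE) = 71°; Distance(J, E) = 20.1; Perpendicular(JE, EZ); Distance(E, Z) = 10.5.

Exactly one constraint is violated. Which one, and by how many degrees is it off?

Perpendicular(JE, EZ) — off by 6.20°.

B = (0.00, 0.00) ✓; BJ at -64.60° ✓; |BJ| = 45.70 ✓; ∠BJE = 71.00° ✓; |JE| = 20.10 ✓; ∠(JE, EZ) = 83.80° ✗; |EZ| = 10.50 ✓.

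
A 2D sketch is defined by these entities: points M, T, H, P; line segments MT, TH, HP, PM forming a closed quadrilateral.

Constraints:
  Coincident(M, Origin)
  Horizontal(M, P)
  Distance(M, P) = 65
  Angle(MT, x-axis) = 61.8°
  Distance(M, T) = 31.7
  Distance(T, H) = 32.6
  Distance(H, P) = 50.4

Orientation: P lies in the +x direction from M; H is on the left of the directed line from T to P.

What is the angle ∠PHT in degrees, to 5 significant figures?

84.404°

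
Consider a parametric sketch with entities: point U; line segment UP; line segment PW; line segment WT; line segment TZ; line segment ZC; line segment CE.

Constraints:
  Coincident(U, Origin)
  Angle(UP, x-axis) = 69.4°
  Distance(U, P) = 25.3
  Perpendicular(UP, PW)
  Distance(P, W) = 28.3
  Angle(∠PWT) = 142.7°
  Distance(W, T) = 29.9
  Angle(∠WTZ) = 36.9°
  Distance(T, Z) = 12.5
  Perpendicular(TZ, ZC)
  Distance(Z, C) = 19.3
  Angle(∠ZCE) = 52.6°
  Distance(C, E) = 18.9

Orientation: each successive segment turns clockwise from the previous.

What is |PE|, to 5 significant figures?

55.619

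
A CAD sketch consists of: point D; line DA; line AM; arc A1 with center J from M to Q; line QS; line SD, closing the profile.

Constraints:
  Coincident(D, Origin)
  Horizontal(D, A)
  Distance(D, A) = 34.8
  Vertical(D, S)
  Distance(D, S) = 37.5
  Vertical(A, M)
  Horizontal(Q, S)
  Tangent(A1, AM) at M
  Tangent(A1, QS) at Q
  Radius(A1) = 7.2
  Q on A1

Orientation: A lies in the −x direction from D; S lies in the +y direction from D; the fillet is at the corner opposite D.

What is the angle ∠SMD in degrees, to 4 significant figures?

52.74°

D is at the origin; D and A share the same y with |DA| = 34.8 and A on the −x side, so A = (-34.80, 0.000). DS is vertical with |DS| = 37.5 and S on the +y side, so S = (0.000, 37.50). The virtual corner opposite D is at (-34.80, 37.50). The tangent condition forces JM to be normal to AM and since A1 is tangent to QS there, JQ ⟂ QS, with radius 7.2, so the center J sits 7.2 in from both sides at J = (-27.60, 30.30). That places the tangent points at M = (-34.80, 30.30) on AM and Q = (-27.60, 37.50) on QS. Then cos ∠SMD = MS·MD / (|MS||MD|), giving 52.74°.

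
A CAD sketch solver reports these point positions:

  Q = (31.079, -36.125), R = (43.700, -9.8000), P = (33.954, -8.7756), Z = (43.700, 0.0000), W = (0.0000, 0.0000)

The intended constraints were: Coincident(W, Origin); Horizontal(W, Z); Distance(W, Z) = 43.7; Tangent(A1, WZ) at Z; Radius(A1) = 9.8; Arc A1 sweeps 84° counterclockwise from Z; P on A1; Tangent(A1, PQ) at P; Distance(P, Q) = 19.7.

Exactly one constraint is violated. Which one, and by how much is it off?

Distance(P, Q) = 19.7 — off by 7.80.

W = (0.00, 0.00) ✓; W.y = 0.00, Z.y = 0.00 ✓; |WZ| = 43.70 ✓; ∠(RZ, ZW) = 90.00° ✓; |RZ| = 9.800 ✓; bearing(R→P) − bearing(R→Z) = 84.00° ✓; |RP| = 9.800 ✓; ∠(RP, PQ) = 90.00° ✓; |PQ| = 27.50 ✗.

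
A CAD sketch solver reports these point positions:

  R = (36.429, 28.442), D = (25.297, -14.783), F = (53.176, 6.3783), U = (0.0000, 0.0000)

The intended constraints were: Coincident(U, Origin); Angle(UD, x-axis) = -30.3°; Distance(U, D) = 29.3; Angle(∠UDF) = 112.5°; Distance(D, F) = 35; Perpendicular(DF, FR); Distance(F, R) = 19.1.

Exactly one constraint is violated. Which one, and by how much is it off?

Distance(F, R) = 19.1 — off by 8.60.

U = (0.00, 0.00) ✓; UD at -30.30° ✓; |UD| = 29.30 ✓; ∠UDF = 112.5° ✓; |DF| = 35.00 ✓; ∠(DF, FR) = 90.00° ✓; |FR| = 27.70 ✗.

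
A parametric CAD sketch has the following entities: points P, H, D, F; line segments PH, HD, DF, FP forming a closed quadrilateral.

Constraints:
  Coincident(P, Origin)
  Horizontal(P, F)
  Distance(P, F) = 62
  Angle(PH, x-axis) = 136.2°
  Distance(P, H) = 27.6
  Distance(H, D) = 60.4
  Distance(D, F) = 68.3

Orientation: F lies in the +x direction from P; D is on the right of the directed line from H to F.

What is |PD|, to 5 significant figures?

36.532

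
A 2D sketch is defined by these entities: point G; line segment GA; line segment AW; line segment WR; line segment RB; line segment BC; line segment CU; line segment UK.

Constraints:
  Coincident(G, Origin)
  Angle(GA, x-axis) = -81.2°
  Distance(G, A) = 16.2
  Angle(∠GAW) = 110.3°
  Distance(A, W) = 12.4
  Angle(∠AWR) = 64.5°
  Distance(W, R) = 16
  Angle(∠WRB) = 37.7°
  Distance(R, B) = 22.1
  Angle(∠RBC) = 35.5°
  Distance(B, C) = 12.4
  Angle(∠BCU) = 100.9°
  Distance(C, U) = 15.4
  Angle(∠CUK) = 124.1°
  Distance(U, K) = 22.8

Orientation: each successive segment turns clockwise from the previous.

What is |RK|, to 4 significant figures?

26.31

G is at the origin; GA runs at -81.2° with length 16.2, so A = (2.478, -16.01). ∠GAW = 110.3° gives AW at -150.9° from the x-axis; with |AW| = 12.4, W = (-8.356, -22.04). ∠AWR = 64.5° gives WR at 93.60° from the x-axis; with |WR| = 16.0, R = (-9.361, -6.071). ∠WRB = 37.7° gives RB at -48.70° from the x-axis; with |RB| = 22.1, B = (5.225, -22.67). ∠RBC = 35.5° gives BC at 166.8° from the x-axis; with |BC| = 12.4, C = (-6.847, -19.84). ∠BCU = 100.9° gives CU at 87.70° from the x-axis; with |CU| = 15.4, U = (-6.229, -4.455). ∠CUK = 124.1° gives UK at 31.80° from the x-axis; with |UK| = 22.8, K = (13.15, 7.559). Then |RK| = |K − R| = 26.31.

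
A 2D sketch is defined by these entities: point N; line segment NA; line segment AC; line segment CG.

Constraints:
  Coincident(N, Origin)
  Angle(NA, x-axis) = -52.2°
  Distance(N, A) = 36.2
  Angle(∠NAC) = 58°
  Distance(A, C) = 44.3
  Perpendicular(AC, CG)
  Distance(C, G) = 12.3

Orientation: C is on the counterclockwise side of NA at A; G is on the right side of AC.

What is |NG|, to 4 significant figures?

49.80

N is at the origin; NA runs at -52.2° with length 36.2, so A = 36.2·(cos -52.2°, sin -52.2°) = (22.19, -28.60). ∠NAC = 58.0°, so AC runs at -52.2° + (180° − 58.0°) = 69.80° from the x-axis; with |AC| = 44.3, C = A + 44.3·(cos 69.80°, sin 69.80°) = (37.48, 12.97). AC is perpendicular to CG; with |CG| = 12.3 on the right of AC, G = C + 12.3·(0.9385, -0.3453) = (49.03, 8.724). Then |NG| = |G − N| = 49.80.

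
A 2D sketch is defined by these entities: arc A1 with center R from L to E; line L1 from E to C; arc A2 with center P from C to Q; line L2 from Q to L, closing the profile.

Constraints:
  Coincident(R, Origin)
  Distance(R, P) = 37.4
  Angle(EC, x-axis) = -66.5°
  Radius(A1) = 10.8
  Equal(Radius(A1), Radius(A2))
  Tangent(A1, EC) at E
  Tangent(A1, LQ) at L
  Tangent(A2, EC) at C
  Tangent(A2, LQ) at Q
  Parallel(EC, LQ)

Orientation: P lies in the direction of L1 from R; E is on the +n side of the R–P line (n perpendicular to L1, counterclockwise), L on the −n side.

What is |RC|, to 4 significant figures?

38.93

The slot axis is L1's direction at -66.5°, so u = (cos -66.5°, sin -66.5°) = (0.3987, -0.9171) and n = (−sin -66.5°, cos -66.5°) = (0.9171, 0.3987). R is at the origin and P lies 37.4 along u from R, so P = 37.4·u = (14.91, -34.30). Tangency of A1 to both parallel lines with radius 10.8 puts E and L at R ± 10.8·n: E = (9.904, 4.306), L = (-9.904, -4.306). Equal radii place C and Q the same way about P: C = P + 10.8·n = (24.82, -29.99), Q = P − 10.8·n = (5.009, -38.60). Then |RC| = |C − R| = 38.93.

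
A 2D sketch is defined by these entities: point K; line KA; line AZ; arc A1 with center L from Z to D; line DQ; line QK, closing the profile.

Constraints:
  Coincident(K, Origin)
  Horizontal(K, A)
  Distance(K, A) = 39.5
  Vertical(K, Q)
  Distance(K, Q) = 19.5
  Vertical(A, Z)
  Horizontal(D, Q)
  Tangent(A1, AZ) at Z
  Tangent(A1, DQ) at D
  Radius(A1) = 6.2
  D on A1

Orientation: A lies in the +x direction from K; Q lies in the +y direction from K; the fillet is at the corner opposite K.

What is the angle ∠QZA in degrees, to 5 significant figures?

98.920°

The virtual corner opposite K is at (39.500, 19.500). Tangency of A1 to AZ means the radius LZ is perpendicular to AZ and tangency of A1 to DQ means the radius LD is perpendicular to DQ, with radius 6.2, so the center L sits 6.2 in from both sides at L = (33.300, 13.300). That places the tangent points at Z = (39.500, 13.300) on AZ and D = (33.300, 19.500) on DQ. Then cos ∠QZA = ZQ·ZA / (|ZQ||ZA|), giving 98.920°.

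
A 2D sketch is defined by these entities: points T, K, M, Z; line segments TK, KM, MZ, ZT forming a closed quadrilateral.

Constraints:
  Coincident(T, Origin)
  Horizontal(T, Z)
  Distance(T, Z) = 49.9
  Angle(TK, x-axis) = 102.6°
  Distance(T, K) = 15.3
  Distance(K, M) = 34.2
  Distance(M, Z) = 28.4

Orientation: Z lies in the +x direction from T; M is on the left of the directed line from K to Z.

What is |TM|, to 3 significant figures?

36.7

Checks: |KM| = 34.20 ✓; |MZ| = 28.40 ✓.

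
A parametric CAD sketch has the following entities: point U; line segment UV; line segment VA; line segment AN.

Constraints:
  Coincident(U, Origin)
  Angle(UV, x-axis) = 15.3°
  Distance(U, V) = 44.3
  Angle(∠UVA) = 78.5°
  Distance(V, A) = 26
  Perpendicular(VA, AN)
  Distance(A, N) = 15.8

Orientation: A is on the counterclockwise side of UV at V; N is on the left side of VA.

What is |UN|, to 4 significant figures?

32.51

∠UVA = 78.5°, so VA runs at 15.3° + (180° − 78.5°) = 116.8° from the x-axis; with |VA| = 26.0, A = V + 26.0·(cos 116.8°, sin 116.8°) = (31.01, 34.90). VA is perpendicular to AN; with |AN| = 15.8 on the left of VA, N = A + 15.8·(-0.8926, -0.4509) = (16.90, 27.77). Then |UN| = |N − U| = 32.51.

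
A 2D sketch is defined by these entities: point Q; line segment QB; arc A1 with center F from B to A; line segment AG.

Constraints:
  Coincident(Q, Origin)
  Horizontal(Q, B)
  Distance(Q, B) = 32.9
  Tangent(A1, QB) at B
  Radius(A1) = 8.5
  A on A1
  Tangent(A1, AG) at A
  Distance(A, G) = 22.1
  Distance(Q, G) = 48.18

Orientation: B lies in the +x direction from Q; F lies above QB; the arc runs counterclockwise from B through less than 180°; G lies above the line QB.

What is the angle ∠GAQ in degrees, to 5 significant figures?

90.868°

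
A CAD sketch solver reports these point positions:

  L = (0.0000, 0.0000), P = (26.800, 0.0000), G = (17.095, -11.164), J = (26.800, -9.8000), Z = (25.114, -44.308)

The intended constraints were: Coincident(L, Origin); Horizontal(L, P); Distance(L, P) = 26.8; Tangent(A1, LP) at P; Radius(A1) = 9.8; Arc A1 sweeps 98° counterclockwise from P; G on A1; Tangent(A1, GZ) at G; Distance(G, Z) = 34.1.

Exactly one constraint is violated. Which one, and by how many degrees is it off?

Tangent(A1, GZ) at G — off by 5.60°.

L = (0.00, 0.00) ✓; L.y = 0.00, P.y = 0.00 ✓; |LP| = 26.80 ✓; ∠(JP, PL) = 90.00° ✓; |JP| = 9.800 ✓; bearing(J→G) − bearing(J→P) = 98.00° ✓; |JG| = 9.800 ✓; ∠(JG, GZ) = 84.40° ✗; |GZ| = 34.10 ✓.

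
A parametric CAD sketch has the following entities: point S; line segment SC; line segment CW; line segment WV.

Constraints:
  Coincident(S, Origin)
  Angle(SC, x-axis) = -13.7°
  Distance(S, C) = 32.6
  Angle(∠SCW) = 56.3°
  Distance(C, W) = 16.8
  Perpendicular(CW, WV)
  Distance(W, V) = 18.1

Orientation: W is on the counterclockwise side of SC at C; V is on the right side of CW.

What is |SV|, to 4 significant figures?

45.24

∠SCW = 56.3°, so CW runs at -13.7° + (180° − 56.3°) = 110.0° from the x-axis; with |CW| = 16.8, W = C + 16.8·(cos 110.0°, sin 110.0°) = (25.93, 8.066). The perpendicularity gives WV at right angles to CW; with |WV| = 18.1 on the right of CW, V = W + 18.1·(0.9397, 0.3420) = (42.93, 14.26). Then |SV| = |V − S| = 45.24.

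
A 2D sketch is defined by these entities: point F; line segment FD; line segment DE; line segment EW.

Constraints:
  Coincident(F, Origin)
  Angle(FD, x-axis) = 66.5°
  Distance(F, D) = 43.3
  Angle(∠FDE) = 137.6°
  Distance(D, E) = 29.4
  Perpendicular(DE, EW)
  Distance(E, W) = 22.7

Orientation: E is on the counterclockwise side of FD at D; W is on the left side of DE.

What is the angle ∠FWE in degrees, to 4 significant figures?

96.04°

∠FDE = 137.6°, so DE runs at 66.5° + (180° − 137.6°) = 108.9° from the x-axis; with |DE| = 29.4, E = D + 29.4·(cos 108.9°, sin 108.9°) = (7.743, 67.52). DE is perpendicular to EW; with |EW| = 22.7 on the left of DE, W = E + 22.7·(-0.9461, -0.3239) = (-13.73, 60.17). Then cos ∠FWE = WF·WE / (|WF||WE|), giving 96.04°.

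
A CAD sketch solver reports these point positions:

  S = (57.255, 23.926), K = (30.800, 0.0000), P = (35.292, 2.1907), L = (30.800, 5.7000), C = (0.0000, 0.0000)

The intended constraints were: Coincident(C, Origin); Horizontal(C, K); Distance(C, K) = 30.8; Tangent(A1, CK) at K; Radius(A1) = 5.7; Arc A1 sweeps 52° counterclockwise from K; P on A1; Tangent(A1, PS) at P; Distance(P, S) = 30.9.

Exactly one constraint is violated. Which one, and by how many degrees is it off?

Tangent(A1, PS) at P — off by 7.30°.

C = (0.00, 0.00) ✓; C.y = 0.00, K.y = 0.00 ✓; |CK| = 30.80 ✓; ∠(LK, KC) = 90.00° ✓; |LK| = 5.700 ✓; bearing(L→P) − bearing(L→K) = 52.00° ✓; |LP| = 5.700 ✓; ∠(LP, PS) = 97.30° ✗; |PS| = 30.90 ✓.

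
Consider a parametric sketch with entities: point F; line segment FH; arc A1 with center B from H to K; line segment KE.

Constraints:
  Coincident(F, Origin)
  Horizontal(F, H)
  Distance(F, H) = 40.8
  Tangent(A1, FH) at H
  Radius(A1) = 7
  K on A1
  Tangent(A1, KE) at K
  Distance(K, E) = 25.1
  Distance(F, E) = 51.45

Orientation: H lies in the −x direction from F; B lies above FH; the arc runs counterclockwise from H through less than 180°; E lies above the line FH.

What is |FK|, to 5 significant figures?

35.024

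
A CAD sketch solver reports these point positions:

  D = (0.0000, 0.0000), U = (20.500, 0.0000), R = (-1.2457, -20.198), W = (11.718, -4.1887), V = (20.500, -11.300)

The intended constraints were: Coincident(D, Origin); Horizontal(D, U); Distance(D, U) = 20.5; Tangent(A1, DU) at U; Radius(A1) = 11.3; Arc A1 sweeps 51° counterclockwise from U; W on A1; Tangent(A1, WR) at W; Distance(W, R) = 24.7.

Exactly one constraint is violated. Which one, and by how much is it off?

Distance(W, R) = 24.7 — off by 4.10.

D = (0.00, 0.00) ✓; D.y = 0.00, U.y = 0.00 ✓; |DU| = 20.50 ✓; ∠(VU, UD) = 90.00° ✓; |VU| = 11.30 ✓; bearing(V→W) − bearing(V→U) = 51.00° ✓; |VW| = 11.30 ✓; ∠(VW, WR) = 90.00° ✓; |WR| = 20.60 ✗.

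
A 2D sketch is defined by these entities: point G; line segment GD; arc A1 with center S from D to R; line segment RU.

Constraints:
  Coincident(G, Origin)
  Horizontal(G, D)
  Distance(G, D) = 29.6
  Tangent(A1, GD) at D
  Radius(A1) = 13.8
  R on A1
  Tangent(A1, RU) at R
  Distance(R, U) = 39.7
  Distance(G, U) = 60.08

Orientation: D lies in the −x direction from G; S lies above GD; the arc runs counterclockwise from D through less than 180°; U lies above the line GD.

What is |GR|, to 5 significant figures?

22.893

G is at the origin; G and D share the same y with |GD| = 29.6 and D on the −x side, so D = (-29.600, 0.0000). Tangency of A1 to GD means the radius SD is perpendicular to GD, so S = D + (0, 13.8) = (-29.600, 13.800). Since SR ⟂ RU (tangency), |SU| = √(13.8² + 39.7²) = 42.030 regardless of where R sits on A1. So U lies on both circle(G, 60.08) and circle(S, 42.030); the above-GD intersection is U = (-23.340, 55.361). R is the foot of the tangent from U: R = (-16.036, 16.339).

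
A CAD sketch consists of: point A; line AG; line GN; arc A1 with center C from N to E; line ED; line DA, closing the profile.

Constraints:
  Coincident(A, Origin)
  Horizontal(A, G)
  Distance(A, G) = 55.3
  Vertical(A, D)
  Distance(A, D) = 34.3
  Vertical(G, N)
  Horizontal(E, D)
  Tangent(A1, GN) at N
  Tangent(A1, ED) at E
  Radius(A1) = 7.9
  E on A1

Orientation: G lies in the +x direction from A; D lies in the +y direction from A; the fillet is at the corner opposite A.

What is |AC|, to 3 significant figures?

54.3

A is at the origin; A and G share the same y with |AG| = 55.3 and G on the +x side, so G = (55.3, 0.00). AD is vertical with |AD| = 34.3 and D on the +y side, so D = (0.00, 34.3). The virtual corner opposite A is at (55.3, 34.3). Tangency of A1 to GN means the radius CN is perpendicular to GN and A1 meets ED tangentially, so CE is at right angles to ED, with radius 7.9, so the center C sits 7.9 in from both sides at C = (47.4, 26.4). Then |AC| = |C − A| = 54.3.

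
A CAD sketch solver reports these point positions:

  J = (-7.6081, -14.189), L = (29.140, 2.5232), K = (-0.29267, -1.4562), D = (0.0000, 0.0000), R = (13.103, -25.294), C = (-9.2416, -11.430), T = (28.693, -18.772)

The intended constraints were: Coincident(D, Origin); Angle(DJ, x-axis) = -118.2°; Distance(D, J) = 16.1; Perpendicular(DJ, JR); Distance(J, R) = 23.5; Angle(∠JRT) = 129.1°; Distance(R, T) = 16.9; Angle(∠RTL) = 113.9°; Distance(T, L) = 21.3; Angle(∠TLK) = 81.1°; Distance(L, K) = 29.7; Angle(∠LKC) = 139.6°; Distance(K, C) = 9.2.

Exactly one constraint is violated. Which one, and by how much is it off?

Distance(K, C) = 9.2 — off by 4.20.

D = (0.00, 0.00) ✓; DJ at -118.2° ✓; |DJ| = 16.10 ✓; ∠(DJ, JR) = 90.00° ✓; |JR| = 23.50 ✓; ∠JRT = 129.1° ✓; |RT| = 16.90 ✓; ∠RTL = 113.9° ✓; |TL| = 21.30 ✓; ∠TLK = 81.10° ✓; |LK| = 29.70 ✓; ∠LKC = 139.6° ✓; |KC| = 13.40 ✗.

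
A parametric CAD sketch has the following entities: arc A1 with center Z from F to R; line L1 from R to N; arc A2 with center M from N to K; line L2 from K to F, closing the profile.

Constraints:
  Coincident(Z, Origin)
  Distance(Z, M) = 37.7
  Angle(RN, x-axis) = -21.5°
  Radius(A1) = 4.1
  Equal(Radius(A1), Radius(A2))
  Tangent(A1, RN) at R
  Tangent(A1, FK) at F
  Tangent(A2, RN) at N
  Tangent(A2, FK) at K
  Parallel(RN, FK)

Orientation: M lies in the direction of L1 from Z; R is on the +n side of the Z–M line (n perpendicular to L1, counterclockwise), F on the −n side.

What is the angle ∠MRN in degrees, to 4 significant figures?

6.207°

Tangency of A1 to both parallel lines with radius 4.1 puts R and F at Z ± 4.1·n: R = (1.503, 3.815), F = (-1.503, -3.815). Equal radii place N and K the same way about M: N = M + 4.1·n = (36.58, -10.00), K = M − 4.1·n = (33.57, -17.63). Then cos ∠MRN = RM·RN / (|RM||RN|), giving 6.207°.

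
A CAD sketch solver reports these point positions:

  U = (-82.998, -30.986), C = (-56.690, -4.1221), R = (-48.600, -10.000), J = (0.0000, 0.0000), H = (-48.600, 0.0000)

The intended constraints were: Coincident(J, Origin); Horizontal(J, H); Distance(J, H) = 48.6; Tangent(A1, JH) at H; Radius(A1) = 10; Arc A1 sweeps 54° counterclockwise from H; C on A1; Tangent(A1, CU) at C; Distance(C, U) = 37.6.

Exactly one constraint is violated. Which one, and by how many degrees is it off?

Tangent(A1, CU) at C — off by 8.40°.

J = (0.00, 0.00) ✓; J.y = 0.00, H.y = 0.00 ✓; |JH| = 48.60 ✓; ∠(RH, HJ) = 90.00° ✓; |RH| = 10.00 ✓; bearing(R→C) − bearing(R→H) = 54.00° ✓; |RC| = 10.00 ✓; ∠(RC, CU) = 98.40° ✗; |CU| = 37.60 ✓.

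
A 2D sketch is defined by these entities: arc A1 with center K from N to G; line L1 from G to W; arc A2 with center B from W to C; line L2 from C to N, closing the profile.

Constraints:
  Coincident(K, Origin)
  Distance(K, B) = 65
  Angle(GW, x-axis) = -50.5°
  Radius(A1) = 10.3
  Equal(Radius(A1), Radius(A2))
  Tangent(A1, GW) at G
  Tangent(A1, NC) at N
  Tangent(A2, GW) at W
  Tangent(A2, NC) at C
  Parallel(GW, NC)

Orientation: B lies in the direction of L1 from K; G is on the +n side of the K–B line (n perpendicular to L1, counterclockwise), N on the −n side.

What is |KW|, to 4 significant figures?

65.81

Tangency of A1 to both parallel lines with radius 10.3 puts G and N at K ± 10.3·n: G = (7.948, 6.552), N = (-7.948, -6.552). Equal radii place W and C the same way about B: W = B + 10.3·n = (49.29, -43.60), C = B − 10.3·n = (33.40, -56.71). Then |KW| = |W − K| = 65.81.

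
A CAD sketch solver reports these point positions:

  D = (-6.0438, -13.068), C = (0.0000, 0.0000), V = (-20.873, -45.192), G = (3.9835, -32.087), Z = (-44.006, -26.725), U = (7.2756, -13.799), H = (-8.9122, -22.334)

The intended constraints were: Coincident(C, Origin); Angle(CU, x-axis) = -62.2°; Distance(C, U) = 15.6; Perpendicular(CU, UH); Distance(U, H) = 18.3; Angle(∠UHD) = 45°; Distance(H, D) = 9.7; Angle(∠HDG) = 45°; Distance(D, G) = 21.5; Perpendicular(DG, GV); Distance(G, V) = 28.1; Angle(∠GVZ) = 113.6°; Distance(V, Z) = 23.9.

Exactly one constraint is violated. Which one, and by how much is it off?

Distance(V, Z) = 23.9 — off by 5.70.

C = (0.00, 0.00) ✓; CU at -62.20° ✓; |CU| = 15.60 ✓; ∠(CU, UH) = 90.00° ✓; |UH| = 18.30 ✓; ∠UHD = 45.00° ✓; |HD| = 9.700 ✓; ∠HDG = 45.00° ✓; |DG| = 21.50 ✓; ∠(DG, GV) = 90.00° ✓; |GV| = 28.10 ✓; ∠GVZ = 113.6° ✓; |VZ| = 29.60 ✗.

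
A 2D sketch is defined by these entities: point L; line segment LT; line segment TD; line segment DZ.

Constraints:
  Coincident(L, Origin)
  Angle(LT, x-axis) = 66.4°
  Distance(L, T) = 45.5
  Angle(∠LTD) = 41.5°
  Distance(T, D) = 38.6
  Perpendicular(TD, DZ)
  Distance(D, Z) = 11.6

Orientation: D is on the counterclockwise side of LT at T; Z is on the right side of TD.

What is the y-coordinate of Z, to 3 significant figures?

36.0

L is at the origin; LT runs at 66.4° with length 45.5, so T = 45.5·(cos 66.4°, sin 66.4°) = (18.2, 41.7). ∠LTD = 41.5°, so TD runs at 66.4° + (180° − 41.5°) = 205° from the x-axis; with |TD| = 38.6, D = T + 38.6·(cos 205°, sin 205°) = (-16.8, 25.4). TD is perpendicular to DZ; with |DZ| = 11.6 on the right of TD, Z = D + 11.6·(-0.421, 0.907) = (-21.7, 36.0). So Z.y = 36.0.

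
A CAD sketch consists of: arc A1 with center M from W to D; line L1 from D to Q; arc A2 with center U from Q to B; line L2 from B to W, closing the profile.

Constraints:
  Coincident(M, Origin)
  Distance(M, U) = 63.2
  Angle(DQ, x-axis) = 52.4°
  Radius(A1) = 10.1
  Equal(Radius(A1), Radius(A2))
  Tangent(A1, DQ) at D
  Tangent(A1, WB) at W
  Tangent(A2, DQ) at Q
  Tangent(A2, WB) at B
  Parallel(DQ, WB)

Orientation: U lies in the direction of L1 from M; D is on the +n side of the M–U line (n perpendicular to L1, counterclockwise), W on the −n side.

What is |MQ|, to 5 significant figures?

64.002

Tangency of A1 to both parallel lines with radius 10.1 puts D and W at M ± 10.1·n: D = (-8.0021, 6.1625), W = (8.0021, -6.1625). Equal radii place Q and B the same way about U: Q = U + 10.1·n = (30.559, 56.235), B = U − 10.1·n = (46.563, 43.910). Then |MQ| = |Q − M| = 64.002.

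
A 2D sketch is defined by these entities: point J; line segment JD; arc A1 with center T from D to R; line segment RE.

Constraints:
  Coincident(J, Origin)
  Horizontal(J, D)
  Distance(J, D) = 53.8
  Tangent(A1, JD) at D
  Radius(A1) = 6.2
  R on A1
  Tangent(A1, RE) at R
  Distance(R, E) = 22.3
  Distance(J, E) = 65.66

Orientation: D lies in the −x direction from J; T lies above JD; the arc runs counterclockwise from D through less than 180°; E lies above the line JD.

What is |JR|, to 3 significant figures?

49.2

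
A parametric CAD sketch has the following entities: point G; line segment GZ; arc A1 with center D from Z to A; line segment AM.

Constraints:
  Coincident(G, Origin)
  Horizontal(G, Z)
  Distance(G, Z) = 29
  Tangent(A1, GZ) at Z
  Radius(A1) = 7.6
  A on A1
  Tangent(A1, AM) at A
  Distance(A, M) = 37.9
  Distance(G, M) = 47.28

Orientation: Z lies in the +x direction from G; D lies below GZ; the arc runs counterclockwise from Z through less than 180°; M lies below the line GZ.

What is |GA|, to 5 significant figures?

22.465

G is at the origin; G and Z share the same y with |GZ| = 29.0 and Z on the +x side, so Z = (29.000, 0.0000). Tangency of A1 to GZ means the radius DZ is perpendicular to GZ, so D = Z + (0, -7.6) = (29.000, -7.6000). Since DA ⟂ AM (tangency), |DM| = √(7.6² + 37.9²) = 38.654 regardless of where A sits on A1. So M lies on both circle(G, 47.28) and circle(D, 38.654); the below-GZ intersection is M = (16.682, -44.239). A is the foot of the tangent from M: A = (21.461, -6.6417).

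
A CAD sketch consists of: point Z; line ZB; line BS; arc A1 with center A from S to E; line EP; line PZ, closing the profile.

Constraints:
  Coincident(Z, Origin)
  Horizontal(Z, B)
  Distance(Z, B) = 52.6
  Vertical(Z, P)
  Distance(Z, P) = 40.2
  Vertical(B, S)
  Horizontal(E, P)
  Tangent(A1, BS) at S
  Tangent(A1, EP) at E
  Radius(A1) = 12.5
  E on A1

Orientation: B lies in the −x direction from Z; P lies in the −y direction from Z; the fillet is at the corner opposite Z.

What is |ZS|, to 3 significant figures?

59.4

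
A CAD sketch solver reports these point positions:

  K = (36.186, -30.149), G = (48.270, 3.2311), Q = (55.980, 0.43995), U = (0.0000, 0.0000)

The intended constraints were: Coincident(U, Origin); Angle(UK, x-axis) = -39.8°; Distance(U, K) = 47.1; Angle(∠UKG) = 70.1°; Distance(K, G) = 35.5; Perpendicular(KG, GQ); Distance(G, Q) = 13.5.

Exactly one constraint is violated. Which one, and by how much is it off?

Distance(G, Q) = 13.5 — off by 5.30.

U = (0.00, 0.00) ✓; UK at -39.80° ✓; |UK| = 47.10 ✓; ∠UKG = 70.10° ✓; |KG| = 35.50 ✓; ∠(KG, GQ) = 90.00° ✓; |GQ| = 8.200 ✗.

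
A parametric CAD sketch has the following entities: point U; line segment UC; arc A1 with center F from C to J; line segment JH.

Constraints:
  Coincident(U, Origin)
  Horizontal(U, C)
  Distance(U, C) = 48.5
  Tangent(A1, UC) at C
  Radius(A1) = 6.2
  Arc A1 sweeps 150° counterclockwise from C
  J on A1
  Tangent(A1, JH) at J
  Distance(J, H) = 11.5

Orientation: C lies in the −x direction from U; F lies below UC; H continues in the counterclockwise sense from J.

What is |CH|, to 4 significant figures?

18.63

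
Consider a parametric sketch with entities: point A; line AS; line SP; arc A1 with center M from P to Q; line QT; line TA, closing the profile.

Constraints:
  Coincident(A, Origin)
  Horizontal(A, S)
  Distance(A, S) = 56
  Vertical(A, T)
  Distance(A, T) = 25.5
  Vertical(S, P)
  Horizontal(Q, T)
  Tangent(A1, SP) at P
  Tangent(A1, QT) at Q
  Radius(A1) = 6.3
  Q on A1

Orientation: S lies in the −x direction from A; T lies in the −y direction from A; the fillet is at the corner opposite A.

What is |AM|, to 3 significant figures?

53.3

AT is vertical with |AT| = 25.5 and T on the −y side, so T = (0.00, -25.5). The virtual corner opposite A is at (-56.0, -25.5). The tangent condition forces MP to be normal to SP and the tangent condition forces MQ to be normal to QT, with radius 6.3, so the center M sits 6.3 in from both sides at M = (-49.7, -19.2). Then |AM| = |M − A| = 53.3.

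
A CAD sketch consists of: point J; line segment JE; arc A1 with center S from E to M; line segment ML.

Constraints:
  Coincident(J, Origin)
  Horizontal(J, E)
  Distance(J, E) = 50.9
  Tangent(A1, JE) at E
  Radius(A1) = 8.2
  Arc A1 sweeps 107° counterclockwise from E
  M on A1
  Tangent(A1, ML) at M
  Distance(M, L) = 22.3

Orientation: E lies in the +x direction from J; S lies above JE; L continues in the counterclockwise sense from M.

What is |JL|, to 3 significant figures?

61.2

J is at the origin; JE is horizontal with |JE| = 50.9 and E on the +x side, so E = (50.9, 0.00). Since A1 is tangent to JE there, SE ⟂ JE, so S = E + (0, 8.2) = (50.9, 8.20). On A1, E sits at bearing -90° from S; a 107° counterclockwise sweep puts M at bearing 17°, so M = S + 8.2·(cos 17°, sin 17°) = (58.7, 10.6). Since A1 is tangent to ML there, SM ⟂ ML, so ML runs along (−sin 17°, cos 17°); with |ML| = 22.3, L = (52.2, 31.9). Then |JL| = |L − J| = 61.2.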